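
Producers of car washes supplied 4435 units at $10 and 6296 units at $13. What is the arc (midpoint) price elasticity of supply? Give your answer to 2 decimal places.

1.33

ΔQ = 6296 − 4435 = 1861; ΔP = 13 − 10 = 3.
Midpoints: P̄ = 11.50, Q̄ = 5365.5.
ε_s = (ΔQ/ΔP)(P̄/Q̄) = (1861/3)(11.50/5365.5).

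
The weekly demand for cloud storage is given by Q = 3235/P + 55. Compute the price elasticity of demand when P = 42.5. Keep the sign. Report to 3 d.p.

At P = 42.5, Q = 131.118.
dQ/dP = −3235/P² = -1.791.
ε = (dQ/dP)(P/Q) = (-1.791)(42.5/131.118).
|ε| < 1, so demand is inelastic at this price.

-0.581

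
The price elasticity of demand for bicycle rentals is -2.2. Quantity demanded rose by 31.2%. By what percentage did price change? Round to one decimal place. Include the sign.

%ΔP ≈ %ΔQ / ε = (31.2%)/(-2.2) = -14.18%.

-14.2%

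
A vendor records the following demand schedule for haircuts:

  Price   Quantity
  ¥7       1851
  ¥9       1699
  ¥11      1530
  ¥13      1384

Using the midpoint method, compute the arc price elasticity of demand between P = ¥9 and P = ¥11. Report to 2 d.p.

-0.52

At P = 9, Q = 1699; at P = 11, Q = 1530.
ΔQ = -169, ΔP = 2. Midpoints: P̄ = 10.00, Q̄ = 1614.5.
ε = (ΔQ/ΔP)(P̄/Q̄) = (-169/2)(10.00/1614.5).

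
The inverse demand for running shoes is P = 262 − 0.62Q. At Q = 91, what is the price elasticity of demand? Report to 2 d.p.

-3.64

At Q = 91, P = 262 − 0.62(91) = 205.58.
dP/dQ = −0.62, so dQ/dP = 1/(−0.62) = -1.613.
ε = (dQ/dP)(P/Q) = (-1.613)(205.58/91).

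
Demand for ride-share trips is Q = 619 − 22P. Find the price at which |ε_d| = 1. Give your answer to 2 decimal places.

14.07

For linear demand Q = a − bP, ε = −bP/(a − bP). |ε| = 1 when bP = a − bP, i.e. P = a/(2b).
P = 619/(2·22) = 619/44 = 14.0682.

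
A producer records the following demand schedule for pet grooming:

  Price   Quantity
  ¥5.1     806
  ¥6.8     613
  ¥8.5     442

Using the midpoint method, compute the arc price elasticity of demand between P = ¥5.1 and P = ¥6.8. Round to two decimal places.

At P = 5.1, Q = 806; at P = 6.8, Q = 613.
ΔQ = -193, ΔP = 1.7. Midpoints: P̄ = 5.95, Q̄ = 709.5.
ε = (ΔQ/ΔP)(P̄/Q̄) = (-193/1.7)(5.95/709.5).

-0.95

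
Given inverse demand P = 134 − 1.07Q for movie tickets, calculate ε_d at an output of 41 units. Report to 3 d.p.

-2.054

At Q = 41, P = 134 − 1.07(41) = 90.13.
dP/dQ = −1.07, so dQ/dP = 1/(−1.07) = -0.935.
ε = (dQ/dP)(P/Q) = (-0.935)(90.13/41).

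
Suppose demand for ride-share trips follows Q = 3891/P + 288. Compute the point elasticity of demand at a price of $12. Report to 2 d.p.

-0.53

At P = 12, Q = 612.250.
dQ/dP = −3891/P² = -27.021.
ε = (dQ/dP)(P/Q) = (-27.021)(12/612.250).
|ε| < 1, so demand is inelastic at this price.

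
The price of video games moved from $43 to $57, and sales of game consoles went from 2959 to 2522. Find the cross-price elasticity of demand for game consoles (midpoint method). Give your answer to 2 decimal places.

-0.57

ΔQ_x = 2522 − 2959 = -437; ΔP_y = 57 − 43 = 14.
Midpoints: P̄_y = 50.00, Q̄_x = 2740.5.
ε_xy = (ΔQ_x/ΔP_y)(P̄_y/Q̄_x) = (-437/14)(50.00/2740.5).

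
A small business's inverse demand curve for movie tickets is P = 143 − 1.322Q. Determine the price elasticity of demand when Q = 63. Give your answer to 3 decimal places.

At Q = 63, P = 143 − 1.322(63) = 59.71.
dP/dQ = −1.322, so dQ/dP = 1/(−1.322) = -0.756.
ε = (dQ/dP)(P/Q) = (-0.756)(59.71/63).

-0.717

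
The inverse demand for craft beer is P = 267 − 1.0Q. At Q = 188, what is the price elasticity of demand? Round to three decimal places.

-0.420

At Q = 188, P = 267 − 1.0(188) = 79.00.
dP/dQ = −1.0, so dQ/dP = 1/(−1.0) = -1.000.
ε = (dQ/dP)(P/Q) = (-1.000)(79.00/188).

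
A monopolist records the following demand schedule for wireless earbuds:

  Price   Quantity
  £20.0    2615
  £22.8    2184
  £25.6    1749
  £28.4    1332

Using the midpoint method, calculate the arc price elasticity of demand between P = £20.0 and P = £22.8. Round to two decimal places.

-1.37

At P = 20.0, Q = 2615; at P = 22.8, Q = 2184.
ΔQ = -431, ΔP = 2.8. Midpoints: P̄ = 21.40, Q̄ = 2399.5.
ε = (ΔQ/ΔP)(P̄/Q̄) = (-431/2.8)(21.40/2399.5).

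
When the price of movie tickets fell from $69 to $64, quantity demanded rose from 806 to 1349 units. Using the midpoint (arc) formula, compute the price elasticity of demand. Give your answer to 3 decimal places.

-6.702

ΔQ = 1349 − 806 = 543; ΔP = 64 − 69 = -5.
Midpoints: P̄ = 66.50, Q̄ = 1077.5.
ε = (ΔQ/ΔP)(P̄/Q̄) = (543/-5)(66.50/1077.5).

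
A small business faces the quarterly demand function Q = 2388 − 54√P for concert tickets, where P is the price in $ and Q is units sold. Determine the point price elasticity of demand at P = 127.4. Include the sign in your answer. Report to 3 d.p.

-0.171

At P = 127.4, Q = 1778.493.
dQ/dP = −54/(2√P) = -2.392.
ε = (dQ/dP)(P/Q) = (-2.392)(127.4/1778.493).
|ε| < 1, so demand is inelastic at this price.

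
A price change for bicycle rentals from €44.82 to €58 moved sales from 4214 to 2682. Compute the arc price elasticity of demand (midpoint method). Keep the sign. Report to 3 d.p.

-1.733

ΔQ = 2682 − 4214 = -1532; ΔP = 58 − 44.82 = 13.18.
Midpoints: P̄ = 51.41, Q̄ = 3448.0.
ε = (ΔQ/ΔP)(P̄/Q̄) = (-1532/13.18)(51.41/3448.0).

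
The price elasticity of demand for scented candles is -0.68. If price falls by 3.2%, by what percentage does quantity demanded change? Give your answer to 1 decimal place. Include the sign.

2.2%

%ΔQ ≈ ε × %ΔP = (-0.68)(-3.2%) = 2.18%.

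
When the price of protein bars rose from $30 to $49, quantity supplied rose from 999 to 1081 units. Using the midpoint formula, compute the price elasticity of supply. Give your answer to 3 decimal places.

ΔQ = 1081 − 999 = 82; ΔP = 49 − 30 = 19.
Midpoints: P̄ = 39.50, Q̄ = 1040.0.
ε_s = (ΔQ/ΔP)(P̄/Q̄) = (82/19)(39.50/1040.0).

0.164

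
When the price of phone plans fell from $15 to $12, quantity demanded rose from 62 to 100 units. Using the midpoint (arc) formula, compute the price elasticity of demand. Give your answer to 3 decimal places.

-2.111

ΔQ = 100 − 62 = 38; ΔP = 12 − 15 = -3.
Midpoints: P̄ = 13.50, Q̄ = 81.0.
ε = (ΔQ/ΔP)(P̄/Q̄) = (38/-3)(13.50/81.0).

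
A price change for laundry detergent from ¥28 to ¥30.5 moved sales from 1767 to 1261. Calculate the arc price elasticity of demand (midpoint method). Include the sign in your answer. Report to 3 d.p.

-3.910

ΔQ = 1261 − 1767 = -506; ΔP = 30.5 − 28 = 2.5.
Midpoints: P̄ = 29.25, Q̄ = 1514.0.
ε = (ΔQ/ΔP)(P̄/Q̄) = (-506/2.5)(29.25/1514.0).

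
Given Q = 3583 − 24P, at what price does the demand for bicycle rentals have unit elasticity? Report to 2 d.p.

For linear demand Q = a − bP, ε = −bP/(a − bP). |ε| = 1 when bP = a − bP, i.e. P = a/(2b).
P = 3583/(2·24) = 3583/48 = 74.6458.

74.65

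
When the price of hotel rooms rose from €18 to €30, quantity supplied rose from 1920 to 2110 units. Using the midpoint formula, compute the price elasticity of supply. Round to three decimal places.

0.189

ΔQ = 2110 − 1920 = 190; ΔP = 30 − 18 = 12.
Midpoints: P̄ = 24.00, Q̄ = 2015.0.
ε_s = (ΔQ/ΔP)(P̄/Q̄) = (190/12)(24.00/2015.0).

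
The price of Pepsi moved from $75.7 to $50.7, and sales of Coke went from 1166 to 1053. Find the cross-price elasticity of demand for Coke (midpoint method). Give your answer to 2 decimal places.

0.26

ΔQ_x = 1053 − 1166 = -113; ΔP_y = 50.7 − 75.7 = -25.
Midpoints: P̄_y = 63.20, Q̄_x = 1109.5.
ε_xy = (ΔQ_x/ΔP_y)(P̄_y/Q̄_x) = (-113/-25)(63.20/1109.5).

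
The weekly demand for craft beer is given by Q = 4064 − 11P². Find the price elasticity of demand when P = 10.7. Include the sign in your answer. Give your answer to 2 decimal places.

At P = 10.7, Q = 2804.610.
dQ/dP = −22P = -235.400.
ε = (dQ/dP)(P/Q) = (-235.400)(10.7/2804.610).
|ε| < 1, so demand is inelastic at this price.

-0.90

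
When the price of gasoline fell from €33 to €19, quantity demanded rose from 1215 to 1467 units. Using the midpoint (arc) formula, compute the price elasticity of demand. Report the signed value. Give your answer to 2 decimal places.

ΔQ = 1467 − 1215 = 252; ΔP = 19 − 33 = -14.
Midpoints: P̄ = 26.00, Q̄ = 1341.0.
ε = (ΔQ/ΔP)(P̄/Q̄) = (252/-14)(26.00/1341.0).

-0.35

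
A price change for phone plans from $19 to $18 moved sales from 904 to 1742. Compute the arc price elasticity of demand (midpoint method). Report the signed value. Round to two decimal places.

ΔQ = 1742 − 904 = 838; ΔP = 18 − 19 = -1.
Midpoints: P̄ = 18.50, Q̄ = 1323.0.
ε = (ΔQ/ΔP)(P̄/Q̄) = (838/-1)(18.50/1323.0).

-11.72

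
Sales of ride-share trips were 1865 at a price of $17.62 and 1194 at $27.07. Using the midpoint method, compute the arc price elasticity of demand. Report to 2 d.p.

-1.04

ΔQ = 1194 − 1865 = -671; ΔP = 27.07 − 17.62 = 9.45.
Midpoints: P̄ = 22.34, Q̄ = 1529.5.
ε = (ΔQ/ΔP)(P̄/Q̄) = (-671/9.45)(22.34/1529.5).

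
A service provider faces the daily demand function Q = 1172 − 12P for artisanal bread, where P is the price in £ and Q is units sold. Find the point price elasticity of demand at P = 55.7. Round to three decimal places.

At P = 55.7, Q = 503.600.
dQ/dP = −12.
ε = (dQ/dP)(P/Q) = (-12)(55.7/503.600).

-1.327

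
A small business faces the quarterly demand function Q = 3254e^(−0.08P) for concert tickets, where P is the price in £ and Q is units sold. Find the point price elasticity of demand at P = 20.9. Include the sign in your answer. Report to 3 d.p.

At P = 20.9, Q = 611.332.
dQ/dP = −0.08·3254e^(−0.08P) = −0.08Q = -48.907.
ε = (dQ/dP)(P/Q) = (-48.907)(20.9/611.332).
|ε| > 1, so demand is elastic at this price.

-1.672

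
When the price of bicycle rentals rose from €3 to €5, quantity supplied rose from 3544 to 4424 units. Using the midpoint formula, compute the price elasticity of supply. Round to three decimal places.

ΔQ = 4424 − 3544 = 880; ΔP = 5 − 3 = 2.
Midpoints: P̄ = 4.00, Q̄ = 3984.0.
ε_s = (ΔQ/ΔP)(P̄/Q̄) = (880/2)(4.00/3984.0).

0.442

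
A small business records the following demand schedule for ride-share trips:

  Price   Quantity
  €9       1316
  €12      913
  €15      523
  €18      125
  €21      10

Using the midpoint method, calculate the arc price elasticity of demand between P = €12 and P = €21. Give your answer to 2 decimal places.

-3.59

At P = 12, Q = 913; at P = 21, Q = 10.
ΔQ = -903, ΔP = 9. Midpoints: P̄ = 16.50, Q̄ = 461.5.
ε = (ΔQ/ΔP)(P̄/Q̄) = (-903/9)(16.50/461.5).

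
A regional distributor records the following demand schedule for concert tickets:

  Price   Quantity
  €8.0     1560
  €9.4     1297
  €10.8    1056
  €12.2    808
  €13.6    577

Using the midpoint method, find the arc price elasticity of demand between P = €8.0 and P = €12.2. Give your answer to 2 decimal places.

-1.53

At P = 8.0, Q = 1560; at P = 12.2, Q = 808.
ΔQ = -752, ΔP = 4.2. Midpoints: P̄ = 10.10, Q̄ = 1184.0.
ε = (ΔQ/ΔP)(P̄/Q̄) = (-752/4.2)(10.10/1184.0).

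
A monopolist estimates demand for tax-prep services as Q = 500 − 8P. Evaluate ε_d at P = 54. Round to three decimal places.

At P = 54, Q = 68.
dQ/dP = −8.
ε = (dQ/dP)(P/Q) = (-8)(54/68).
|ε| > 1, so demand is elastic at this price.

-6.353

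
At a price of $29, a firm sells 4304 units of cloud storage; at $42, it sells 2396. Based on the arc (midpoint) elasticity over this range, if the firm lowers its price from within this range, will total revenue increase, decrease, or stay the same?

Arc ε = (-1908/13)(35.50/3350.0) ≈ -1.555.
|ε| = 1.56 > 1, so demand is elastic. A price cut therefore raises total revenue.

increase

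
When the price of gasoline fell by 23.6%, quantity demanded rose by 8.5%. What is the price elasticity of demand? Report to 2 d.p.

ε = %ΔQ / %ΔP = (8.5)/(-23.6) = -0.360.

-0.36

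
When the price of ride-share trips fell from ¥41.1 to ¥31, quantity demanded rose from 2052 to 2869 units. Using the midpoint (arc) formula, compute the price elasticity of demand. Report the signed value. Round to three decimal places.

ΔQ = 2869 − 2052 = 817; ΔP = 31 − 41.1 = -10.1.
Midpoints: P̄ = 36.05, Q̄ = 2460.5.
ε = (ΔQ/ΔP)(P̄/Q̄) = (817/-10.1)(36.05/2460.5).

-1.185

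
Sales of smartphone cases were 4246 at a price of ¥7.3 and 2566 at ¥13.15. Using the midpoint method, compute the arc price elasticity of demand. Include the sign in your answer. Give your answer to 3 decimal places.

-0.862

ΔQ = 2566 − 4246 = -1680; ΔP = 13.15 − 7.3 = 5.85.
Midpoints: P̄ = 10.22, Q̄ = 3406.0.
ε = (ΔQ/ΔP)(P̄/Q̄) = (-1680/5.85)(10.22/3406.0).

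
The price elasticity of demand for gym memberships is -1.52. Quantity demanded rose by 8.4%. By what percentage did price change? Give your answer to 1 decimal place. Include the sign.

-5.5%

%ΔP ≈ %ΔQ / ε = (8.4%)/(-1.52) = -5.53%.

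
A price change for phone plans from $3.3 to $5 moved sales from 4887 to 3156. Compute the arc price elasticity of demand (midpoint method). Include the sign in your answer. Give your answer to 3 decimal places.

ΔQ = 3156 − 4887 = -1731; ΔP = 5 − 3.3 = 1.7.
Midpoints: P̄ = 4.15, Q̄ = 4021.5.
ε = (ΔQ/ΔP)(P̄/Q̄) = (-1731/1.7)(4.15/4021.5).

-1.051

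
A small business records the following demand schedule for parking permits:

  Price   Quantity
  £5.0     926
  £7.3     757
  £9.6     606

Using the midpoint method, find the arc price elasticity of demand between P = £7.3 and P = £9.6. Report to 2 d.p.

At P = 7.3, Q = 757; at P = 9.6, Q = 606.
ΔQ = -151, ΔP = 2.3. Midpoints: P̄ = 8.45, Q̄ = 681.5.
ε = (ΔQ/ΔP)(P̄/Q̄) = (-151/2.3)(8.45/681.5).

-0.81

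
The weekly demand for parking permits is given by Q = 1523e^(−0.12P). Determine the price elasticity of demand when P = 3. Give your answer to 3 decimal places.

At P = 3, Q = 1062.561.
dQ/dP = −0.12·1523e^(−0.12P) = −0.12Q = -127.507.
ε = (dQ/dP)(P/Q) = (-127.507)(3/1062.561).
|ε| < 1, so demand is inelastic at this price.

-0.360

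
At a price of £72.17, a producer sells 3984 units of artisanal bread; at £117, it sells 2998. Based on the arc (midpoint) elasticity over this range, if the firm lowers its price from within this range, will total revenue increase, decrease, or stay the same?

decrease

Arc ε = (-986/44.83)(94.59/3491.0) ≈ -0.596.
|ε| = 0.60 < 1, so demand is inelastic. A price cut therefore reduces total revenue.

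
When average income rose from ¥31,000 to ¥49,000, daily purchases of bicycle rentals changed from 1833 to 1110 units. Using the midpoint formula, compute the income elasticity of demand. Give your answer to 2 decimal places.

-1.09

ΔQ = -723, ΔI = 18000. Midpoints: Ī = 40,000, Q̄ = 1471.5.
ε_I = (ΔQ/ΔI)(Ī/Q̄) = (-723/18000)(40000/1471.5).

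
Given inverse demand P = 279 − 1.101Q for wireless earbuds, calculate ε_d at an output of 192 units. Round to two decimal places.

At Q = 192, P = 279 − 1.101(192) = 67.61.
dP/dQ = −1.101, so dQ/dP = 1/(−1.101) = -0.908.
ε = (dQ/dP)(P/Q) = (-0.908)(67.61/192).

-0.32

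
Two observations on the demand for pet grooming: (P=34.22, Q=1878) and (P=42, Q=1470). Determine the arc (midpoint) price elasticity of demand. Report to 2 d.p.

ΔQ = 1470 − 1878 = -408; ΔP = 42 − 34.22 = 7.78.
Midpoints: P̄ = 38.11, Q̄ = 1674.0.
ε = (ΔQ/ΔP)(P̄/Q̄) = (-408/7.78)(38.11/1674.0).

-1.19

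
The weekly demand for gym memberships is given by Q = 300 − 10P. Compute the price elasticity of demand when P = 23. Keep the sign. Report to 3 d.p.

-3.286

At P = 23, Q = 70.
dQ/dP = −10.
ε = (dQ/dP)(P/Q) = (-10)(23/70).
|ε| > 1, so demand is elastic at this price.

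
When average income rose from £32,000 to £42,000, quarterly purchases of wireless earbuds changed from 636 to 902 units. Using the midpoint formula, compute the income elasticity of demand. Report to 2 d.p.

ΔQ = 266, ΔI = 10000. Midpoints: Ī = 37,000, Q̄ = 769.0.
ε_I = (ΔQ/ΔI)(Ī/Q̄) = (266/10000)(37000/769.0).
ε_I > 0, so the good is normal.

1.28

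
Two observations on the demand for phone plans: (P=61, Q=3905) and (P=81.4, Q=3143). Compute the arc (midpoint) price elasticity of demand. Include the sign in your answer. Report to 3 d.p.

-0.755

ΔQ = 3143 − 3905 = -762; ΔP = 81.4 − 61 = 20.4.
Midpoints: P̄ = 71.20, Q̄ = 3524.0.
ε = (ΔQ/ΔP)(P̄/Q̄) = (-762/20.4)(71.20/3524.0).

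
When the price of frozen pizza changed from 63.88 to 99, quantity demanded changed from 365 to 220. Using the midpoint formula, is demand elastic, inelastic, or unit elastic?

Arc ε ≈ -1.150.
|ε| = 1.15 > 1.

elastic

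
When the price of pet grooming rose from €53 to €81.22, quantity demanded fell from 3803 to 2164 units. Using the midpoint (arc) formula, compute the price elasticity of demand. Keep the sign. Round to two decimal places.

ΔQ = 2164 − 3803 = -1639; ΔP = 81.22 − 53 = 28.22.
Midpoints: P̄ = 67.11, Q̄ = 2983.5.
ε = (ΔQ/ΔP)(P̄/Q̄) = (-1639/28.22)(67.11/2983.5).

-1.31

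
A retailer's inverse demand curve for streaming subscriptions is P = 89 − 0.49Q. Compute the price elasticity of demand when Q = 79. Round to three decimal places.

At Q = 79, P = 89 − 0.49(79) = 50.29.
dP/dQ = −0.49, so dQ/dP = 1/(−0.49) = -2.041.
ε = (dQ/dP)(P/Q) = (-2.041)(50.29/79).

-1.299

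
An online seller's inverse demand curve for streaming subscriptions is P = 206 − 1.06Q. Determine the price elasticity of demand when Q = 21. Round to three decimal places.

At Q = 21, P = 206 − 1.06(21) = 183.74.
dP/dQ = −1.06, so dQ/dP = 1/(−1.06) = -0.943.
ε = (dQ/dP)(P/Q) = (-0.943)(183.74/21).

-8.254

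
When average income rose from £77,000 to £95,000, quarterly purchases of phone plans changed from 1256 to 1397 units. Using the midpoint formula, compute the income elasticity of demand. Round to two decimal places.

0.51

ΔQ = 141, ΔI = 18000. Midpoints: Ī = 86,000, Q̄ = 1326.5.
ε_I = (ΔQ/ΔI)(Ī/Q̄) = (141/18000)(86000/1326.5).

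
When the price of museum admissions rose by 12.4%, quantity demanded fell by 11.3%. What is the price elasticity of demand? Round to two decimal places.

-0.91

ε = %ΔQ / %ΔP = (-11.3)/(12.4) = -0.911.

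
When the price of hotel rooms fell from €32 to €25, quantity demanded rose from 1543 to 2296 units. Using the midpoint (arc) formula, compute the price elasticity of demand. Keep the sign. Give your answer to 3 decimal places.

ΔQ = 2296 − 1543 = 753; ΔP = 25 − 32 = -7.
Midpoints: P̄ = 28.50, Q̄ = 1919.5.
ε = (ΔQ/ΔP)(P̄/Q̄) = (753/-7)(28.50/1919.5).

-1.597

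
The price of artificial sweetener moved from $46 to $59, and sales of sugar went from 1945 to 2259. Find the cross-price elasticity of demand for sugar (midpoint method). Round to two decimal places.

0.60

ΔQ_x = 2259 − 1945 = 314; ΔP_y = 59 − 46 = 13.
Midpoints: P̄_y = 52.50, Q̄_x = 2102.0.
ε_xy = (ΔQ_x/ΔP_y)(P̄_y/Q̄_x) = (314/13)(52.50/2102.0).
ε_xy > 0, so the goods are substitutes.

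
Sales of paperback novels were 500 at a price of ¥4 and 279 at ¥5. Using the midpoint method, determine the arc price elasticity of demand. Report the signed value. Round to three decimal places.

ΔQ = 279 − 500 = -221; ΔP = 5 − 4 = 1.
Midpoints: P̄ = 4.50, Q̄ = 389.5.
ε = (ΔQ/ΔP)(P̄/Q̄) = (-221/1)(4.50/389.5).

-2.553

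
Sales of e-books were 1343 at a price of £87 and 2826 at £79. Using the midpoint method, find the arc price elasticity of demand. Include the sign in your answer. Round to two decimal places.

ΔQ = 2826 − 1343 = 1483; ΔP = 79 − 87 = -8.
Midpoints: P̄ = 83.00, Q̄ = 2084.5.
ε = (ΔQ/ΔP)(P̄/Q̄) = (1483/-8)(83.00/2084.5).

-7.38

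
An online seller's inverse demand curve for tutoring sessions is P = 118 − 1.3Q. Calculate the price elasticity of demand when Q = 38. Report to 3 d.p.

-1.389

At Q = 38, P = 118 − 1.3(38) = 68.60.
dP/dQ = −1.3, so dQ/dP = 1/(−1.3) = -0.769.
ε = (dQ/dP)(P/Q) = (-0.769)(68.60/38).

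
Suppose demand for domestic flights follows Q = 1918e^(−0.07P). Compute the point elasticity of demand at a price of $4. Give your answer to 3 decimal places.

At P = 4, Q = 1449.593.
dQ/dP = −0.07·1918e^(−0.07P) = −0.07Q = -101.472.
ε = (dQ/dP)(P/Q) = (-101.472)(4/1449.593).
|ε| < 1, so demand is inelastic at this price.

-0.280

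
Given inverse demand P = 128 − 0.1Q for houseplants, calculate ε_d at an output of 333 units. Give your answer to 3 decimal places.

-2.844

At Q = 333, P = 128 − 0.1(333) = 94.70.
dP/dQ = −0.1, so dQ/dP = 1/(−0.1) = -10.000.
ε = (dQ/dP)(P/Q) = (-10.000)(94.70/333).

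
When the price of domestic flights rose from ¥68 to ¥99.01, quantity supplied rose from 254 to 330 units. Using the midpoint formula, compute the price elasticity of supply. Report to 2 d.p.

0.70

ΔQ = 330 − 254 = 76; ΔP = 99.01 − 68 = 31.01.
Midpoints: P̄ = 83.50, Q̄ = 292.0.
ε_s = (ΔQ/ΔP)(P̄/Q̄) = (76/31.01)(83.50/292.0).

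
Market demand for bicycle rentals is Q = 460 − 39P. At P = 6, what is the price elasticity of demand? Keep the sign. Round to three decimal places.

At P = 6, Q = 226.
dQ/dP = −39.
ε = (dQ/dP)(P/Q) = (-39)(6/226).
|ε| > 1, so demand is elastic at this price.

-1.035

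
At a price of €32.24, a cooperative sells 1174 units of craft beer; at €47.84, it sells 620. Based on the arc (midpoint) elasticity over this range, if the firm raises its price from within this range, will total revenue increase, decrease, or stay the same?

Arc ε = (-554/15.6)(40.04/897.0) ≈ -1.585.
|ε| = 1.59 > 1, so demand is elastic. A price rise therefore reduces total revenue.

decrease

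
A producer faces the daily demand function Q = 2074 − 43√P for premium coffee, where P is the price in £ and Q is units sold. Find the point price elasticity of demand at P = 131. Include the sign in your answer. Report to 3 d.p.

At P = 131, Q = 1581.843.
dQ/dP = −43/(2√P) = -1.878.
ε = (dQ/dP)(P/Q) = (-1.878)(131/1581.843).

-0.156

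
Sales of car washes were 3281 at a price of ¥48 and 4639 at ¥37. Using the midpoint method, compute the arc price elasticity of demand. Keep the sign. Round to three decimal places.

-1.325

ΔQ = 4639 − 3281 = 1358; ΔP = 37 − 48 = -11.
Midpoints: P̄ = 42.50, Q̄ = 3960.0.
ε = (ΔQ/ΔP)(P̄/Q̄) = (1358/-11)(42.50/3960.0).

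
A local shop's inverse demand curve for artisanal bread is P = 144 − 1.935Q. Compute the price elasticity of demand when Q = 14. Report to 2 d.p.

-4.32

At Q = 14, P = 144 − 1.935(14) = 116.91.
dP/dQ = −1.935, so dQ/dP = 1/(−1.935) = -0.517.
ε = (dQ/dP)(P/Q) = (-0.517)(116.91/14).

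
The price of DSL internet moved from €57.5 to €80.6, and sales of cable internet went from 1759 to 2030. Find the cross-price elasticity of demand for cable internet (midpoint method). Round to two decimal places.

ΔQ_x = 2030 − 1759 = 271; ΔP_y = 80.6 − 57.5 = 23.1.
Midpoints: P̄_y = 69.05, Q̄_x = 1894.5.
ε_xy = (ΔQ_x/ΔP_y)(P̄_y/Q̄_x) = (271/23.1)(69.05/1894.5).

0.43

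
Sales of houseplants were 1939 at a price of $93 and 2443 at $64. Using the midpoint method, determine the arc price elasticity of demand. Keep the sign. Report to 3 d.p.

-0.623

ΔQ = 2443 − 1939 = 504; ΔP = 64 − 93 = -29.
Midpoints: P̄ = 78.50, Q̄ = 2191.0.
ε = (ΔQ/ΔP)(P̄/Q̄) = (504/-29)(78.50/2191.0).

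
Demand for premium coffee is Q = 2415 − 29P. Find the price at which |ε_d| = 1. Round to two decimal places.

For linear demand Q = a − bP, ε = −bP/(a − bP). |ε| = 1 when bP = a − bP, i.e. P = a/(2b).
P = 2415/(2·29) = 2415/58 = 41.6379.

41.64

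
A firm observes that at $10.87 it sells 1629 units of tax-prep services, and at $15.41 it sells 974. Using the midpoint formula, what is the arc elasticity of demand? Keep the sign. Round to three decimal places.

ΔQ = 974 − 1629 = -655; ΔP = 15.41 − 10.87 = 4.54.
Midpoints: P̄ = 13.14, Q̄ = 1301.5.
ε = (ΔQ/ΔP)(P̄/Q̄) = (-655/4.54)(13.14/1301.5).

-1.457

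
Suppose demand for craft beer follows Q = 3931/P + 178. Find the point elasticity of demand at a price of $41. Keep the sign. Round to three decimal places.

At P = 41, Q = 273.878.
dQ/dP = −3931/P² = -2.338.
ε = (dQ/dP)(P/Q) = (-2.338)(41/273.878).

-0.350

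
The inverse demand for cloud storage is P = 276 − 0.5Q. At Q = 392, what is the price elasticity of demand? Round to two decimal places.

-0.41

At Q = 392, P = 276 − 0.5(392) = 80.00.
dP/dQ = −0.5, so dQ/dP = 1/(−0.5) = -2.000.
ε = (dQ/dP)(P/Q) = (-2.000)(80.00/392).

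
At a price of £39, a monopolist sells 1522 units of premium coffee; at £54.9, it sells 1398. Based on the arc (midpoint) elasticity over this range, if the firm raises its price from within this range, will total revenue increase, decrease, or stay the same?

increase

Arc ε = (-124/15.9)(46.95/1460.0) ≈ -0.251.
|ε| = 0.25 < 1, so demand is inelastic. A price rise therefore raises total revenue.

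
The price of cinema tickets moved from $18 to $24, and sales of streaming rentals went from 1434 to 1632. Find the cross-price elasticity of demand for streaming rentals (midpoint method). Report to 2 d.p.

0.45

ΔQ_x = 1632 − 1434 = 198; ΔP_y = 24 − 18 = 6.
Midpoints: P̄_y = 21.00, Q̄_x = 1533.0.
ε_xy = (ΔQ_x/ΔP_y)(P̄_y/Q̄_x) = (198/6)(21.00/1533.0).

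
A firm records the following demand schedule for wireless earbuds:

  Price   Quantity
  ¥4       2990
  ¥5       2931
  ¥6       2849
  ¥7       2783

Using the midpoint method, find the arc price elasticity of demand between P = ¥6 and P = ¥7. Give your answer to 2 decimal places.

At P = 6, Q = 2849; at P = 7, Q = 2783.
ΔQ = -66, ΔP = 1. Midpoints: P̄ = 6.50, Q̄ = 2816.0.
ε = (ΔQ/ΔP)(P̄/Q̄) = (-66/1)(6.50/2816.0).

-0.15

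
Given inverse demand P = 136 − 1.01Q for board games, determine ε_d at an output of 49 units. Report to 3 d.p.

At Q = 49, P = 136 − 1.01(49) = 86.51.
dP/dQ = −1.01, so dQ/dP = 1/(−1.01) = -0.990.
ε = (dQ/dP)(P/Q) = (-0.990)(86.51/49).

-1.748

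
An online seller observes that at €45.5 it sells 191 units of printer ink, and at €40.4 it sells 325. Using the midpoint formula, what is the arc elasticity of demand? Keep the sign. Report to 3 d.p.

ΔQ = 325 − 191 = 134; ΔP = 40.4 − 45.5 = -5.1.
Midpoints: P̄ = 42.95, Q̄ = 258.0.
ε = (ΔQ/ΔP)(P̄/Q̄) = (134/-5.1)(42.95/258.0).

-4.374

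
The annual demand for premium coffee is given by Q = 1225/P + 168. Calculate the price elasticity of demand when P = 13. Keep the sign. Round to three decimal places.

-0.359

At P = 13, Q = 262.231.
dQ/dP = −1225/P² = -7.249.
ε = (dQ/dP)(P/Q) = (-7.249)(13/262.231).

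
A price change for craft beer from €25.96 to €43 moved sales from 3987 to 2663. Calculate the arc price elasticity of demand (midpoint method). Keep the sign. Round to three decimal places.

-0.806

ΔQ = 2663 − 3987 = -1324; ΔP = 43 − 25.96 = 17.04.
Midpoints: P̄ = 34.48, Q̄ = 3325.0.
ε = (ΔQ/ΔP)(P̄/Q̄) = (-1324/17.04)(34.48/3325.0).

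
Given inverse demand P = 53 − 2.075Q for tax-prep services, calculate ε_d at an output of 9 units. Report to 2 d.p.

-1.84

At Q = 9, P = 53 − 2.075(9) = 34.33.
dP/dQ = −2.075, so dQ/dP = 1/(−2.075) = -0.482.
ε = (dQ/dP)(P/Q) = (-0.482)(34.33/9).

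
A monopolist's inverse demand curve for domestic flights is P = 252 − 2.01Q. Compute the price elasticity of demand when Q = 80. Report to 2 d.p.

-0.57

At Q = 80, P = 252 − 2.01(80) = 91.20.
dP/dQ = −2.01, so dQ/dP = 1/(−2.01) = -0.498.
ε = (dQ/dP)(P/Q) = (-0.498)(91.20/80).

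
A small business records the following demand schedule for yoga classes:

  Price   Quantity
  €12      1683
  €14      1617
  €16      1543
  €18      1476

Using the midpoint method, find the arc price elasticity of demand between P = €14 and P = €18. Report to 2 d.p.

-0.36

At P = 14, Q = 1617; at P = 18, Q = 1476.
ΔQ = -141, ΔP = 4. Midpoints: P̄ = 16.00, Q̄ = 1546.5.
ε = (ΔQ/ΔP)(P̄/Q̄) = (-141/4)(16.00/1546.5).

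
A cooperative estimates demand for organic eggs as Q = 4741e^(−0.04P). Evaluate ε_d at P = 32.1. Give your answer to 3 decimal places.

-1.284

At P = 32.1, Q = 1312.913.
dQ/dP = −0.04·4741e^(−0.04P) = −0.04Q = -52.517.
ε = (dQ/dP)(P/Q) = (-52.517)(32.1/1312.913).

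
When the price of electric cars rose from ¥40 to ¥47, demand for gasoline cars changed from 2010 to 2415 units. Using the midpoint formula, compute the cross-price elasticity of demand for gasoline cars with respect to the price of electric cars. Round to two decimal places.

1.14

ΔQ_x = 2415 − 2010 = 405; ΔP_y = 47 − 40 = 7.
Midpoints: P̄_y = 43.50, Q̄_x = 2212.5.
ε_xy = (ΔQ_x/ΔP_y)(P̄_y/Q̄_x) = (405/7)(43.50/2212.5).
ε_xy > 0, so the goods are substitutes.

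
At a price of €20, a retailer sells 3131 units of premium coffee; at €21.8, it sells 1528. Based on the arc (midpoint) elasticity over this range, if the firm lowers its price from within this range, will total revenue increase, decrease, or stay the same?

Arc ε = (-1603/1.8)(20.90/2329.5) ≈ -7.990.
|ε| = 7.99 > 1, so demand is elastic. A price cut therefore raises total revenue.

increase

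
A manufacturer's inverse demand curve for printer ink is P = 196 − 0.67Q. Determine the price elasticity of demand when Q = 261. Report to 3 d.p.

-0.121

At Q = 261, P = 196 − 0.67(261) = 21.13.
dP/dQ = −0.67, so dQ/dP = 1/(−0.67) = -1.493.
ε = (dQ/dP)(P/Q) = (-1.493)(21.13/261).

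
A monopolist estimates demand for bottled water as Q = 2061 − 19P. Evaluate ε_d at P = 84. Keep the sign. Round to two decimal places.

At P = 84, Q = 465.
dQ/dP = −19.
ε = (dQ/dP)(P/Q) = (-19)(84/465).
|ε| > 1, so demand is elastic at this price.

-3.43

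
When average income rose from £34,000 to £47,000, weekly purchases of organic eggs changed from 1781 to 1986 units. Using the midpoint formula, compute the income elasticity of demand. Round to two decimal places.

ΔQ = 205, ΔI = 13000. Midpoints: Ī = 40,500, Q̄ = 1883.5.
ε_I = (ΔQ/ΔI)(Ī/Q̄) = (205/13000)(40500/1883.5).
ε_I > 0, so the good is normal.

0.34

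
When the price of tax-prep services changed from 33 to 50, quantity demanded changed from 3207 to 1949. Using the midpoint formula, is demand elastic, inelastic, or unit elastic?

elastic

Arc ε ≈ -1.191.
|ε| = 1.19 > 1.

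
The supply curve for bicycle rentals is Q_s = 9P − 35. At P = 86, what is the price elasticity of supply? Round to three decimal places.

1.047

At P = 86, Q_s = 739.
dQ_s/dP = 9.
ε_s = (dQ_s/dP)(P/Q_s) = (9)(86/739).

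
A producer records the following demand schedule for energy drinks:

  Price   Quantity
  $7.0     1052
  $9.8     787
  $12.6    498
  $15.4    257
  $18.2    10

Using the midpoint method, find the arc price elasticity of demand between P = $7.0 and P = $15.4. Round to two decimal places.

-1.62

At P = 7.0, Q = 1052; at P = 15.4, Q = 257.
ΔQ = -795, ΔP = 8.4. Midpoints: P̄ = 11.20, Q̄ = 654.5.
ε = (ΔQ/ΔP)(P̄/Q̄) = (-795/8.4)(11.20/654.5).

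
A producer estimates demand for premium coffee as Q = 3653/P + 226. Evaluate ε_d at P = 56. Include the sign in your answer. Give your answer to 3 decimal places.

-0.224

At P = 56, Q = 291.232.
dQ/dP = −3653/P² = -1.165.
ε = (dQ/dP)(P/Q) = (-1.165)(56/291.232).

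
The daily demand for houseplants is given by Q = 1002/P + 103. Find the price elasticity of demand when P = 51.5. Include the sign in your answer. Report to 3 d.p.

At P = 51.5, Q = 122.456.
dQ/dP = −1002/P² = -0.378.
ε = (dQ/dP)(P/Q) = (-0.378)(51.5/122.456).

-0.159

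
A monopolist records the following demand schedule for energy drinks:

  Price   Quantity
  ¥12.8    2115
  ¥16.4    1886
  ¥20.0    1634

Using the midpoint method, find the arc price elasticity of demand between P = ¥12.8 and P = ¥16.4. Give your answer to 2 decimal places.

At P = 12.8, Q = 2115; at P = 16.4, Q = 1886.
ΔQ = -229, ΔP = 3.6. Midpoints: P̄ = 14.60, Q̄ = 2000.5.
ε = (ΔQ/ΔP)(P̄/Q̄) = (-229/3.6)(14.60/2000.5).

-0.46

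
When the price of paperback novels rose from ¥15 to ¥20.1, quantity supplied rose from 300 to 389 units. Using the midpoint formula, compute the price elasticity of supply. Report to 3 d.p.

0.889

ΔQ = 389 − 300 = 89; ΔP = 20.1 − 15 = 5.1.
Midpoints: P̄ = 17.55, Q̄ = 344.5.
ε_s = (ΔQ/ΔP)(P̄/Q̄) = (89/5.1)(17.55/344.5).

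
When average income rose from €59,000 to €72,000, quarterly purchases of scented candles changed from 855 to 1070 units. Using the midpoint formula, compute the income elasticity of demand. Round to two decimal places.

1.13

ΔQ = 215, ΔI = 13000. Midpoints: Ī = 65,500, Q̄ = 962.5.
ε_I = (ΔQ/ΔI)(Ī/Q̄) = (215/13000)(65500/962.5).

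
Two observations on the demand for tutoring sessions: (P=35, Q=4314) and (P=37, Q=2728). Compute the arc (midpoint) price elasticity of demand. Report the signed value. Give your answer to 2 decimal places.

ΔQ = 2728 − 4314 = -1586; ΔP = 37 − 35 = 2.
Midpoints: P̄ = 36.00, Q̄ = 3521.0.
ε = (ΔQ/ΔP)(P̄/Q̄) = (-1586/2)(36.00/3521.0).

-8.11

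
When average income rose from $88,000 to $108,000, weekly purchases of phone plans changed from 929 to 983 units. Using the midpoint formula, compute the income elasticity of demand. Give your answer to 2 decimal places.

0.28

ΔQ = 54, ΔI = 20000. Midpoints: Ī = 98,000, Q̄ = 956.0.
ε_I = (ΔQ/ΔI)(Ī/Q̄) = (54/20000)(98000/956.0).
ε_I > 0, so the good is normal.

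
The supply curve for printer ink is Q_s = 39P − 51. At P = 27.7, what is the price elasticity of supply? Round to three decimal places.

1.050

At P = 27.7, Q_s = 1029.30.
dQ_s/dP = 39.
ε_s = (dQ_s/dP)(P/Q_s) = (39)(27.7/1029.30).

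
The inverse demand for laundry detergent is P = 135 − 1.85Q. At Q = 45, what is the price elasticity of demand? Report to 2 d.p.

At Q = 45, P = 135 − 1.85(45) = 51.75.
dP/dQ = −1.85, so dQ/dP = 1/(−1.85) = -0.541.
ε = (dQ/dP)(P/Q) = (-0.541)(51.75/45).

-0.62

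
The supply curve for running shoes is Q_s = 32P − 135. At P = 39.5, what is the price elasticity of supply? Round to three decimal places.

At P = 39.5, Q_s = 1129.
dQ_s/dP = 32.
ε_s = (dQ_s/dP)(P/Q_s) = (32)(39.5/1129).

1.120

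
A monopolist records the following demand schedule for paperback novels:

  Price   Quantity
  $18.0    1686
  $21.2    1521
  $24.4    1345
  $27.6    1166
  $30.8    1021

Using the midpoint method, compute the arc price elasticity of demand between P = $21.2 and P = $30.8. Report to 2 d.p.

At P = 21.2, Q = 1521; at P = 30.8, Q = 1021.
ΔQ = -500, ΔP = 9.6. Midpoints: P̄ = 26.00, Q̄ = 1271.0.
ε = (ΔQ/ΔP)(P̄/Q̄) = (-500/9.6)(26.00/1271.0).

-1.07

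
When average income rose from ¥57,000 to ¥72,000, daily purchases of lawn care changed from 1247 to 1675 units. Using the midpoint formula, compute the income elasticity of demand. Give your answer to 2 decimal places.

ΔQ = 428, ΔI = 15000. Midpoints: Ī = 64,500, Q̄ = 1461.0.
ε_I = (ΔQ/ΔI)(Ī/Q̄) = (428/15000)(64500/1461.0).

1.26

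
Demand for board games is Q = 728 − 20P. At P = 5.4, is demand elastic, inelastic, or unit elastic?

Q = 620, dQ/dP = -20.
ε = (dQ/dP)(P/Q) ≈ -0.174.
|ε| = 0.17 < 1.

inelastic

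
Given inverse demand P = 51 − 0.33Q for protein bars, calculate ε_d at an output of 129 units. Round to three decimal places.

At Q = 129, P = 51 − 0.33(129) = 8.43.
dP/dQ = −0.33, so dQ/dP = 1/(−0.33) = -3.030.
ε = (dQ/dP)(P/Q) = (-3.030)(8.43/129).

-0.198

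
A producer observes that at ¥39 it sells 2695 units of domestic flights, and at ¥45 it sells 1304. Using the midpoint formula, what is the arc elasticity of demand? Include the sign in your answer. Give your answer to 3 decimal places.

ΔQ = 1304 − 2695 = -1391; ΔP = 45 − 39 = 6.
Midpoints: P̄ = 42.00, Q̄ = 1999.5.
ε = (ΔQ/ΔP)(P̄/Q̄) = (-1391/6)(42.00/1999.5).

-4.870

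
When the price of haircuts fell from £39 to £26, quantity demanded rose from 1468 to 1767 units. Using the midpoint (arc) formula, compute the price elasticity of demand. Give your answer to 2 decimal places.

ΔQ = 1767 − 1468 = 299; ΔP = 26 − 39 = -13.
Midpoints: P̄ = 32.50, Q̄ = 1617.5.
ε = (ΔQ/ΔP)(P̄/Q̄) = (299/-13)(32.50/1617.5).

-0.46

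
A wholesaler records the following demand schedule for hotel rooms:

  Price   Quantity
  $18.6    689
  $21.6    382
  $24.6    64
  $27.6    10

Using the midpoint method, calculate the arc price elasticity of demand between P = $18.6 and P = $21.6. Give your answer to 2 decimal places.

At P = 18.6, Q = 689; at P = 21.6, Q = 382.
ΔQ = -307, ΔP = 3.0. Midpoints: P̄ = 20.10, Q̄ = 535.5.
ε = (ΔQ/ΔP)(P̄/Q̄) = (-307/3.0)(20.10/535.5).

-3.84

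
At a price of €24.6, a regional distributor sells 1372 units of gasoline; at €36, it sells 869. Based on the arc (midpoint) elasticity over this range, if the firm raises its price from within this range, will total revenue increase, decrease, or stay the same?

decrease

Arc ε = (-503/11.4)(30.30/1120.5) ≈ -1.193.
|ε| = 1.19 > 1, so demand is elastic. A price rise therefore reduces total revenue.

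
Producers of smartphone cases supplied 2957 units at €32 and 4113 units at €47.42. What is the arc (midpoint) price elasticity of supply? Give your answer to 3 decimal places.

0.842

ΔQ = 4113 − 2957 = 1156; ΔP = 47.42 − 32 = 15.42.
Midpoints: P̄ = 39.71, Q̄ = 3535.0.
ε_s = (ΔQ/ΔP)(P̄/Q̄) = (1156/15.42)(39.71/3535.0).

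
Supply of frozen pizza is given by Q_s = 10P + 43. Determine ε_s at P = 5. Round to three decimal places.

At P = 5, Q_s = 93.
dQ_s/dP = 10.
ε_s = (dQ_s/dP)(P/Q_s) = (10)(5/93).

0.538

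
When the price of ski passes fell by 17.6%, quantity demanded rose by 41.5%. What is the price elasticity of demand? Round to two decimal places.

-2.36

ε = %ΔQ / %ΔP = (41.5)/(-17.6) = -2.358.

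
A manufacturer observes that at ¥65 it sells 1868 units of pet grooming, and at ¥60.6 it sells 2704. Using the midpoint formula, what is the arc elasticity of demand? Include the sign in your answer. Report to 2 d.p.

ΔQ = 2704 − 1868 = 836; ΔP = 60.6 − 65 = -4.4.
Midpoints: P̄ = 62.80, Q̄ = 2286.0.
ε = (ΔQ/ΔP)(P̄/Q̄) = (836/-4.4)(62.80/2286.0).

-5.22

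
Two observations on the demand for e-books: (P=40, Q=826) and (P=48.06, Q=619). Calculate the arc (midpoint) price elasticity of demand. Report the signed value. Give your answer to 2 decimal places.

ΔQ = 619 − 826 = -207; ΔP = 48.06 − 40 = 8.06.
Midpoints: P̄ = 44.03, Q̄ = 722.5.
ε = (ΔQ/ΔP)(P̄/Q̄) = (-207/8.06)(44.03/722.5).

-1.57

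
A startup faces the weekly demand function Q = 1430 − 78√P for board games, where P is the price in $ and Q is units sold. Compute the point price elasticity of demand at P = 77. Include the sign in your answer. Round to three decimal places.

At P = 77, Q = 745.553.
dQ/dP = −78/(2√P) = -4.444.
ε = (dQ/dP)(P/Q) = (-4.444)(77/745.553).

-0.459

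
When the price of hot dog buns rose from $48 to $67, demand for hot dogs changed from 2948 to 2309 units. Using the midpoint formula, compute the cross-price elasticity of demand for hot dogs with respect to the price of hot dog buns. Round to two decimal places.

ΔQ_x = 2309 − 2948 = -639; ΔP_y = 67 − 48 = 19.
Midpoints: P̄_y = 57.50, Q̄_x = 2628.5.
ε_xy = (ΔQ_x/ΔP_y)(P̄_y/Q̄_x) = (-639/19)(57.50/2628.5).
ε_xy < 0, so the goods are complements.

-0.74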